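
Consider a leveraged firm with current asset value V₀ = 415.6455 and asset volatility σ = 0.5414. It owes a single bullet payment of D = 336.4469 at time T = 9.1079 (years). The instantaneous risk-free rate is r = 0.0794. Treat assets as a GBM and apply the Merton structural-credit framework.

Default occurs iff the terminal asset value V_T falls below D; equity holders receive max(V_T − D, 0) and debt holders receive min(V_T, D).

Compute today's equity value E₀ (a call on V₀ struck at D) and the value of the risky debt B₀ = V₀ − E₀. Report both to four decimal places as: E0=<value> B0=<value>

E0=315.5573 B0=100.0882

d₁ = [ln(V₀/D) + (r + σ²/2)T] / (σ√T)
   = [ln(415.6455/336.4469) + (0.0794 + 0.5·0.5414²)·9.1079] / (0.5414·√9.1079)
   = [0.211392 + 2.057994] / 1.633907 = 1.388932
d₂ = d₁ − σ√T = 1.388932 − 1.633907 = -0.244975
N(d₁) = 0.917573,  N(d₂) = 0.403238,  e^(−rT) = 0.485213
E₀ = V₀·N(d₁) − D·e^(−rT)·N(d₂)
   = 415.6455·0.917573 − 336.4469·0.485213·0.403238 = 315.557270
B₀ = V₀ − E₀ = 415.6455 − 315.557270 = 100.088230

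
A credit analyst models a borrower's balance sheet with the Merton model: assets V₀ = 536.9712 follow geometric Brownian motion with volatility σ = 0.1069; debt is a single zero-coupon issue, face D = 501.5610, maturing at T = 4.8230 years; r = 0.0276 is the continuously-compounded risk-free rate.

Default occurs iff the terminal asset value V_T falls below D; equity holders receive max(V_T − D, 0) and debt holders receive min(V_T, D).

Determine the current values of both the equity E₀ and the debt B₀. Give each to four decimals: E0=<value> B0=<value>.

d₁ = [ln(V₀/D) + (r + σ²/2)T] / (σ√T)
   = [ln(536.9712/501.5610) + (0.0276 + 0.5·0.1069²)·4.8230] / (0.1069·√4.8230)
   = [0.068219 + 0.160672] / 0.234767 = 0.974976
d₂ = d₁ − σ√T = 0.974976 − 0.234767 = 0.740209
N(d₁) = 0.835214,  N(d₂) = 0.770413,  e^(−rT) = 0.875365
E₀ = V₀·N(d₁) − D·e^(−rT)·N(d₂)
   = 536.9712·0.835214 − 501.5610·0.875365·0.770413 = 110.236732
B₀ = V₀ − E₀ = 536.9712 − 110.236732 = 426.734468

E0=110.2367 B0=426.7345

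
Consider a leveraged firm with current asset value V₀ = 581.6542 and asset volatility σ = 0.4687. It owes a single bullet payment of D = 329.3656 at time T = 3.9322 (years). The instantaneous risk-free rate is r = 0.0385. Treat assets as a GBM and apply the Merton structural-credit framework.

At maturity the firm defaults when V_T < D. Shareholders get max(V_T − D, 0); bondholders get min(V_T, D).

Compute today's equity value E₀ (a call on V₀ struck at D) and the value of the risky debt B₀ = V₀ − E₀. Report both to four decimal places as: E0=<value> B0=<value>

d₁ = [ln(V₀/D) + (r + σ²/2)T] / (σ√T)
   = [ln(581.6542/329.3656) + (0.0385 + 0.5·0.4687²)·3.9322] / (0.4687·√3.9322)
   = [0.568708 + 0.583302] / 0.929422 = 1.239491
d₂ = d₁ − σ√T = 1.239491 − 0.929422 = 0.310069
N(d₁) = 0.892418,  N(d₂) = 0.621746,  e^(−rT) = 0.859513
E₀ = V₀·N(d₁) − D·e^(−rT)·N(d₂)
   = 581.6542·0.892418 − 329.3656·0.859513·0.621746 = 343.066277
B₀ = V₀ − E₀ = 581.6542 − 343.066277 = 238.587923

E0=343.0663 B0=238.5879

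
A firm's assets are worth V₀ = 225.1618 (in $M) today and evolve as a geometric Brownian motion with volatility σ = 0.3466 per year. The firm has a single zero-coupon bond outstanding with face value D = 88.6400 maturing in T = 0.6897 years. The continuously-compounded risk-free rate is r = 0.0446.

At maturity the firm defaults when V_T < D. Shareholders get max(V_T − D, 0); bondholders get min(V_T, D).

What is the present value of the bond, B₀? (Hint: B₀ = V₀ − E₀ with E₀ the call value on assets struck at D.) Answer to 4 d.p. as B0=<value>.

B0=85.9506

d₁ = [ln(V₀/D) + (r + σ²/2)T] / (σ√T)
   = [ln(225.1618/88.6400) + (0.0446 + 0.5·0.3466²)·0.6897] / (0.3466·√0.6897)
   = [0.932236 + 0.072188] / 0.287845 = 3.489462
d₂ = d₁ − σ√T = 3.489462 − 0.287845 = 3.201617
N(d₁) = 0.999758,  N(d₂) = 0.999317,  e^(−rT) = 0.969708
E₀ = V₀·N(d₁) − D·e^(−rT)·N(d₂)
   = 225.1618·0.999758 − 88.6400·0.969708·0.999317 = 139.211156
B₀ = V₀ − E₀ = 225.1618 − 139.211156 = 85.950644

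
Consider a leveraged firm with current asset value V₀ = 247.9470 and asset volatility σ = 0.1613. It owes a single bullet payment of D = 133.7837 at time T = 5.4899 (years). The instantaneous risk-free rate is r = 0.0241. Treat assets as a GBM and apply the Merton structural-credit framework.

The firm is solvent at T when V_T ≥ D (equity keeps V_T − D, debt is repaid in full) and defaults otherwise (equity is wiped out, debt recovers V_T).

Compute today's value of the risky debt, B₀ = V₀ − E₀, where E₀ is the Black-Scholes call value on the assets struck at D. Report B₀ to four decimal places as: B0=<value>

d₁ = [ln(V₀/D) + (r + σ²/2)T] / (σ√T)
   = [ln(247.9470/133.7837) + (0.0241 + 0.5·0.1613²)·5.4899] / (0.1613·√5.4899)
   = [0.616991 + 0.203724] / 0.377935 = 2.171579
d₂ = d₁ − σ√T = 2.171579 − 0.377935 = 1.793644
N(d₁) = 0.985056,  N(d₂) = 0.963565,  e^(−rT) = 0.876072
E₀ = V₀·N(d₁) − D·e^(−rT)·N(d₂)
   = 247.9470·0.985056 − 133.7837·0.876072·0.963565 = 131.307880
B₀ = V₀ − E₀ = 247.9470 − 131.307880 = 116.639120

B0=116.6391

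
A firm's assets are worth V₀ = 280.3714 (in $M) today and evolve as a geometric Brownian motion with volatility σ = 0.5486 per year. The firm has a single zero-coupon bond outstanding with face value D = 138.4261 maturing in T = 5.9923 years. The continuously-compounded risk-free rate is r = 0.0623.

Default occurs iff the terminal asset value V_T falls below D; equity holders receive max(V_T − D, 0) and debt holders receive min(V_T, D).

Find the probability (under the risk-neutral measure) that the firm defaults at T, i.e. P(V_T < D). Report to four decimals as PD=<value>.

d₁ = [ln(V₀/D) + (r + σ²/2)T] / (σ√T)
   = [ln(280.3714/138.4261) + (0.0623 + 0.5·0.5486²)·5.9923] / (0.5486·√5.9923)
   = [0.705779 + 1.275047] / 1.342928 = 1.475006
d₂ = d₁ − σ√T = 1.475006 − 1.342928 = 0.132078
risk-neutral PD = N(−d₂) = N(-0.132078) = 0.447461

PD=0.4475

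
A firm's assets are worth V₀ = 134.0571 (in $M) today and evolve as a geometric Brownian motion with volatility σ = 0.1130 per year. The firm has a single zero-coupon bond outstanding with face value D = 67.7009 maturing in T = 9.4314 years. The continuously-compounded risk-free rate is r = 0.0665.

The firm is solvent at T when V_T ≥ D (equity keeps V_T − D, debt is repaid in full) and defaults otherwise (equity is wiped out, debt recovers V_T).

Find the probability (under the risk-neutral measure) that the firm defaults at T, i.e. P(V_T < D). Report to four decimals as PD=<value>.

PD=0.0002

d₁ = [ln(V₀/D) + (r + σ²/2)T] / (σ√T)
   = [ln(134.0571/67.7009) + (0.0665 + 0.5·0.1130²)·9.4314] / (0.1130·√9.4314)
   = [0.683166 + 0.687403] / 0.347030 = 3.949430
d₂ = d₁ − σ√T = 3.949430 − 0.347030 = 3.602401
risk-neutral PD = N(−d₂) = N(-3.602401) = 0.000158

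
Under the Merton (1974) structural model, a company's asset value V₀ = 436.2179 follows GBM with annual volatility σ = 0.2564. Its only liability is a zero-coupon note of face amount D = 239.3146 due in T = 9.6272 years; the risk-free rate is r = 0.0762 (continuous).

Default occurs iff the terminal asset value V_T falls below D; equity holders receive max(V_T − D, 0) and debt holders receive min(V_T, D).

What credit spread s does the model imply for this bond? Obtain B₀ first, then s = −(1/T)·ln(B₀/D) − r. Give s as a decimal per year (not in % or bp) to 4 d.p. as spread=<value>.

spread=0.0030

d₁ = [ln(V₀/D) + (r + σ²/2)T] / (σ√T)
   = [ln(436.2179/239.3146) + (0.0762 + 0.5·0.2564²)·9.6272] / (0.2564·√9.6272)
   = [0.600363 + 1.050043] / 0.795551 = 2.074545
d₂ = d₁ − σ√T = 2.074545 − 0.795551 = 1.278994
N(d₁) = 0.980986,  N(d₂) = 0.899550,  e^(−rT) = 0.480181
E₀ = V₀·N(d₁) − D·e^(−rT)·N(d₂)
   = 436.2179·0.980986 − 239.3146·0.480181·0.899550 = 324.552316
B₀ = V₀ − E₀ = 436.2179 − 324.552316 = 111.665584
spread = −(1/T)·ln(B₀/D) − r = −(1/9.6272)·ln(111.665584/239.3146) − 0.0762 = 0.00297883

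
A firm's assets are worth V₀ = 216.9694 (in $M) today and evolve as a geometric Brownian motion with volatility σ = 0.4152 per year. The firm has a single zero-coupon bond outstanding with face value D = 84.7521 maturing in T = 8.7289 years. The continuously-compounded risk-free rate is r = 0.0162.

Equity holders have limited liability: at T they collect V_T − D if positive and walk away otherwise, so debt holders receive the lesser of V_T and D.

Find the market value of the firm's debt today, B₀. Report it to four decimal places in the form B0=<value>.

d₁ = [ln(V₀/D) + (r + σ²/2)T] / (σ√T)
   = [ln(216.9694/84.7521) + (0.0162 + 0.5·0.4152²)·8.7289] / (0.4152·√8.7289)
   = [0.940026 + 0.893800] / 1.226696 = 1.494931
d₂ = d₁ − σ√T = 1.494931 − 1.226696 = 0.268234
N(d₁) = 0.932534,  N(d₂) = 0.605740,  e^(−rT) = 0.868135
E₀ = V₀·N(d₁) − D·e^(−rT)·N(d₂)
   = 216.9694·0.932534 − 84.7521·0.868135·0.605740 = 157.763168
B₀ = V₀ − E₀ = 216.9694 − 157.763168 = 59.206232

B0=59.2062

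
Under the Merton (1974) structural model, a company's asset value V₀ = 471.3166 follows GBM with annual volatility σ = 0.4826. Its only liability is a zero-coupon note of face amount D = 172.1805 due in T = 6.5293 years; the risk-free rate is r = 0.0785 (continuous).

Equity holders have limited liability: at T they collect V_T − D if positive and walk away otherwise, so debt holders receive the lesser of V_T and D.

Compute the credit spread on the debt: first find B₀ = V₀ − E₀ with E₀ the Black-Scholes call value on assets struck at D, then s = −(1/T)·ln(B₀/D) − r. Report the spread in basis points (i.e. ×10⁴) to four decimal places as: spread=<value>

d₁ = [ln(V₀/D) + (r + σ²/2)T] / (σ√T)
   = [ln(471.3166/172.1805) + (0.0785 + 0.5·0.4826²)·6.5293] / (0.4826·√6.5293)
   = [1.006987 + 1.272896] / 1.233163 = 1.848808
d₂ = d₁ − σ√T = 1.848808 − 1.233163 = 0.615645
N(d₁) = 0.967757,  N(d₂) = 0.730936,  e^(−rT) = 0.598966
E₀ = V₀·N(d₁) − D·e^(−rT)·N(d₂)
   = 471.3166·0.967757 − 172.1805·0.598966·0.730936 = 380.738451
B₀ = V₀ − E₀ = 471.3166 − 380.738451 = 90.578149
spread = −(1/T)·ln(B₀/D) − r = −(1/6.5293)·ln(90.578149/172.1805) − 0.0785 = 0.01987660
in basis points: 0.01987660 × 10⁴ = 198.7660 bp

spread=198.7660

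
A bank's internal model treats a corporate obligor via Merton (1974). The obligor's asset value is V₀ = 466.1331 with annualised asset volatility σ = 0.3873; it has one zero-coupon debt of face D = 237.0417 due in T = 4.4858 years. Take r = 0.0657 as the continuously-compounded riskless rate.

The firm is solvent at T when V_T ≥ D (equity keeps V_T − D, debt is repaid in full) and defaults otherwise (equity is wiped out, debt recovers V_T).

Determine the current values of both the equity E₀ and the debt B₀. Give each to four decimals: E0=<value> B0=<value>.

d₁ = [ln(V₀/D) + (r + σ²/2)T] / (σ√T)
   = [ln(466.1331/237.0417) + (0.0657 + 0.5·0.3873²)·4.4858] / (0.3873·√4.4858)
   = [0.676235 + 0.631155] / 0.820290 = 1.593814
d₂ = d₁ − σ√T = 1.593814 − 0.820290 = 0.773524
N(d₁) = 0.944511,  N(d₂) = 0.780394,  e^(−rT) = 0.744742
E₀ = V₀·N(d₁) − D·e^(−rT)·N(d₂)
   = 466.1331·0.944511 − 237.0417·0.744742·0.780394 = 302.501107
B₀ = V₀ − E₀ = 466.1331 − 302.501107 = 163.631993

E0=302.5011 B0=163.6320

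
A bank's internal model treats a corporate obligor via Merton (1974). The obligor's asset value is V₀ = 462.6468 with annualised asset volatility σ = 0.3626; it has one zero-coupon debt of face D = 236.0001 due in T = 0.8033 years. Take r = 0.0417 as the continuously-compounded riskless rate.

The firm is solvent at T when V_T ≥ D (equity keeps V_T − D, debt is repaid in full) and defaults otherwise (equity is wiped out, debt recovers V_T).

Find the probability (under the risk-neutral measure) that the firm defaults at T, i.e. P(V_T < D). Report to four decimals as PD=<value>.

PD=0.0221

d₁ = [ln(V₀/D) + (r + σ²/2)T] / (σ√T)
   = [ln(462.6468/236.0001) + (0.0417 + 0.5·0.3626²)·0.8033] / (0.3626·√0.8033)
   = [0.673132 + 0.086306] / 0.324988 = 2.336821
d₂ = d₁ − σ√T = 2.336821 − 0.324988 = 2.011834
risk-neutral PD = N(−d₂) = N(-2.011834) = 0.022119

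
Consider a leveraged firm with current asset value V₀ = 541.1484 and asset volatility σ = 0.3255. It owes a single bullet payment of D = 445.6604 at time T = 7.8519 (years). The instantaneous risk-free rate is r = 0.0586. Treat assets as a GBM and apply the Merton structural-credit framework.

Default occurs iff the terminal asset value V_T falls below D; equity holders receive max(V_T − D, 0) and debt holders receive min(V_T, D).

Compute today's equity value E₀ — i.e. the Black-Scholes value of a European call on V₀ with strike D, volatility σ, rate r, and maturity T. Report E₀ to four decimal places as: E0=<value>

d₁ = [ln(V₀/D) + (r + σ²/2)T] / (σ√T)
   = [ln(541.1484/445.6604) + (0.0586 + 0.5·0.3255²)·7.8519] / (0.3255·√7.8519)
   = [0.194136 + 0.876077] / 0.912091 = 1.173362
d₂ = d₁ − σ√T = 1.173362 − 0.912091 = 0.261270
N(d₁) = 0.879675,  N(d₂) = 0.603058,  e^(−rT) = 0.631207
E₀ = V₀·N(d₁) − D·e^(−rT)·N(d₂)
   = 541.1484·0.879675 − 445.6604·0.631207·0.603058 = 306.391898

E0=306.3919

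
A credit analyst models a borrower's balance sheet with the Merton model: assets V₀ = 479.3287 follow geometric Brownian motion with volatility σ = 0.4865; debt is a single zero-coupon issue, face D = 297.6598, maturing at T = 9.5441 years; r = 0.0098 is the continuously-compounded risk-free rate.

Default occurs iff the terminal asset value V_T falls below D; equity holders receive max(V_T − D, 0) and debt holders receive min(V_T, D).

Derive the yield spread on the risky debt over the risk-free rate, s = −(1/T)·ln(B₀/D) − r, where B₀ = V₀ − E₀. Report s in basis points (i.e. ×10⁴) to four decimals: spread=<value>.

d₁ = [ln(V₀/D) + (r + σ²/2)T] / (σ√T)
   = [ln(479.3287/297.6598) + (0.0098 + 0.5·0.4865²)·9.5441] / (0.4865·√9.5441)
   = [0.476435 + 1.222992] / 1.502970 = 1.130713
d₂ = d₁ − σ√T = 1.130713 − 1.502970 = -0.372258
N(d₁) = 0.870912,  N(d₂) = 0.354851,  e^(−rT) = 0.910709
E₀ = V₀·N(d₁) − D·e^(−rT)·N(d₂)
   = 479.3287·0.870912 − 297.6598·0.910709·0.354851 = 321.259717
B₀ = V₀ − E₀ = 479.3287 − 321.259717 = 158.068983
spread = −(1/T)·ln(B₀/D) − r = −(1/9.5441)·ln(158.068983/297.6598) − 0.0098 = 0.05651528
in basis points: 0.05651528 × 10⁴ = 565.1528 bp

spread=565.1528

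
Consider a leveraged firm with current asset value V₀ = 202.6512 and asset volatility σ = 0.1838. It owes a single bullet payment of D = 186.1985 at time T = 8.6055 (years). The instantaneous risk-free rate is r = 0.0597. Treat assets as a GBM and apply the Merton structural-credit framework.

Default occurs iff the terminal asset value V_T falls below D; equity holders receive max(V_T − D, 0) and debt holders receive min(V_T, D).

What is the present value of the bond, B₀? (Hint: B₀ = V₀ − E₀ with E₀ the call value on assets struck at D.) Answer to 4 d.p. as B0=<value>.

B0=106.0703

d₁ = [ln(V₀/D) + (r + σ²/2)T] / (σ√T)
   = [ln(202.6512/186.1985) + (0.0597 + 0.5·0.1838²)·8.6055] / (0.1838·√8.6055)
   = [0.084673 + 0.659106] / 0.539180 = 1.379463
d₂ = d₁ − σ√T = 1.379463 − 0.539180 = 0.840284
N(d₁) = 0.916124,  N(d₂) = 0.799625,  e^(−rT) = 0.598249
E₀ = V₀·N(d₁) − D·e^(−rT)·N(d₂)
   = 202.6512·0.916124 − 186.1985·0.598249·0.799625 = 96.580930
B₀ = V₀ − E₀ = 202.6512 − 96.580930 = 106.070270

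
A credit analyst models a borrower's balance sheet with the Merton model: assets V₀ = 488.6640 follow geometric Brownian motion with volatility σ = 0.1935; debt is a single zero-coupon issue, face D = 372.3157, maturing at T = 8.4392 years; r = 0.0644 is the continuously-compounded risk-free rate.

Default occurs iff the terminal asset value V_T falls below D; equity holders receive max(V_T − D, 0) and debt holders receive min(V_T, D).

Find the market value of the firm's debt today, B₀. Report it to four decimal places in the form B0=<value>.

d₁ = [ln(V₀/D) + (r + σ²/2)T] / (σ√T)
   = [ln(488.6640/372.3157) + (0.0644 + 0.5·0.1935²)·8.4392] / (0.1935·√8.4392)
   = [0.271933 + 0.701476] / 0.562123 = 1.731664
d₂ = d₁ − σ√T = 1.731664 − 0.562123 = 1.169541
N(d₁) = 0.958333,  N(d₂) = 0.878907,  e^(−rT) = 0.580721
E₀ = V₀·N(d₁) − D·e^(−rT)·N(d₂)
   = 488.6640·0.958333 − 372.3157·0.580721·0.878907 = 278.273058
B₀ = V₀ − E₀ = 488.6640 − 278.273058 = 210.390942

B0=210.3909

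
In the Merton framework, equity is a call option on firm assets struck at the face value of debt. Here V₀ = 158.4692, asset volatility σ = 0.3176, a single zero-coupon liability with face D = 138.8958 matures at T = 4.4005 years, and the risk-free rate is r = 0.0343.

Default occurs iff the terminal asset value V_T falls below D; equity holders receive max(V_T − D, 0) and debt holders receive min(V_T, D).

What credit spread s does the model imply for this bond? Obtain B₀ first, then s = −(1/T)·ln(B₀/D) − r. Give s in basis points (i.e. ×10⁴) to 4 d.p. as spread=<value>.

spread=412.3434

d₁ = [ln(V₀/D) + (r + σ²/2)T] / (σ√T)
   = [ln(158.4692/138.8958) + (0.0343 + 0.5·0.3176²)·4.4005] / (0.3176·√4.4005)
   = [0.131836 + 0.372876] / 0.666241 = 0.757552
d₂ = d₁ − σ√T = 0.757552 − 0.666241 = 0.091310
N(d₁) = 0.775640,  N(d₂) = 0.536377,  e^(−rT) = 0.859902
E₀ = V₀·N(d₁) − D·e^(−rT)·N(d₂)
   = 158.4692·0.775640 − 138.8958·0.859902·0.536377 = 58.851971
B₀ = V₀ − E₀ = 158.4692 − 58.851971 = 99.617229
spread = −(1/T)·ln(B₀/D) − r = −(1/4.4005)·ln(99.617229/138.8958) − 0.0343 = 0.04123434
in basis points: 0.04123434 × 10⁴ = 412.3434 bp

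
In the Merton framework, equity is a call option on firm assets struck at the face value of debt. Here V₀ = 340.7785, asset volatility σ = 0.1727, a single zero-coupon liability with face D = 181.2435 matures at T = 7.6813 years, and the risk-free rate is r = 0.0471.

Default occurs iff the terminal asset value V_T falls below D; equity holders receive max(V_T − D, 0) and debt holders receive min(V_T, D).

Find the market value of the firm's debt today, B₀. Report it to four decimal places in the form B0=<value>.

d₁ = [ln(V₀/D) + (r + σ²/2)T] / (σ√T)
   = [ln(340.7785/181.2435) + (0.0471 + 0.5·0.1727²)·7.6813] / (0.1727·√7.6813)
   = [0.631391 + 0.476338] / 0.478641 = 2.314322
d₂ = d₁ − σ√T = 2.314322 − 0.478641 = 1.835681
N(d₁) = 0.989675,  N(d₂) = 0.966798,  e^(−rT) = 0.696429
E₀ = V₀·N(d₁) − D·e^(−rT)·N(d₂)
   = 340.7785·0.989675 − 181.2435·0.696429·0.966798 = 215.227612
B₀ = V₀ − E₀ = 340.7785 − 215.227612 = 125.550888

B0=125.5509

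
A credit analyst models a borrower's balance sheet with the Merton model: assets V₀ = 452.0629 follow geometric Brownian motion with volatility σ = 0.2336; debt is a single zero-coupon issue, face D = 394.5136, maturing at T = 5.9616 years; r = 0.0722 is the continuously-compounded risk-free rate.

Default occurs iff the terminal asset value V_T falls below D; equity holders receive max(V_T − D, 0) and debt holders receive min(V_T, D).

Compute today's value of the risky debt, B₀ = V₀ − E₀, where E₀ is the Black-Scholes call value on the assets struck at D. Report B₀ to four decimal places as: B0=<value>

d₁ = [ln(V₀/D) + (r + σ²/2)T] / (σ√T)
   = [ln(452.0629/394.5136) + (0.0722 + 0.5·0.2336²)·5.9616] / (0.2336·√5.9616)
   = [0.136168 + 0.593087] / 0.570367 = 1.278571
d₂ = d₁ − σ√T = 1.278571 − 0.570367 = 0.708204
N(d₁) = 0.899476,  N(d₂) = 0.760591,  e^(−rT) = 0.650231
E₀ = V₀·N(d₁) − D·e^(−rT)·N(d₂)
   = 452.0629·0.899476 − 394.5136·0.650231·0.760591 = 211.509152
B₀ = V₀ − E₀ = 452.0629 − 211.509152 = 240.553748

B0=240.5537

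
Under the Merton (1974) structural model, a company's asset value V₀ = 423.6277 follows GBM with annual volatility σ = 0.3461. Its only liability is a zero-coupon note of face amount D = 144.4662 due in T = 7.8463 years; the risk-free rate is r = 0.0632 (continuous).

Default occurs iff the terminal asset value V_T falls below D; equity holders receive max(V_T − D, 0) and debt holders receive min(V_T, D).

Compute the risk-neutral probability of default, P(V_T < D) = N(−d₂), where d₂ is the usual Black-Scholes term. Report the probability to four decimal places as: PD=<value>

d₁ = [ln(V₀/D) + (r + σ²/2)T] / (σ√T)
   = [ln(423.6277/144.4662) + (0.0632 + 0.5·0.3461²)·7.8463] / (0.3461·√7.8463)
   = [1.075809 + 0.965822] / 0.969469 = 2.105926
d₂ = d₁ − σ√T = 2.105926 − 0.969469 = 1.136457
risk-neutral PD = N(−d₂) = N(-1.136457) = 0.127883

PD=0.1279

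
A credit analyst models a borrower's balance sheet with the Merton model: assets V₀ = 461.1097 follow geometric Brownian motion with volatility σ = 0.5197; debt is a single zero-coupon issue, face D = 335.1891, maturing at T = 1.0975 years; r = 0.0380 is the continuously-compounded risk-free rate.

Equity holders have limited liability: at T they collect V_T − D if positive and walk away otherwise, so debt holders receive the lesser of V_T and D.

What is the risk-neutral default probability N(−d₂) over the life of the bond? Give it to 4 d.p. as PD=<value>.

PD=0.3482

d₁ = [ln(V₀/D) + (r + σ²/2)T] / (σ√T)
   = [ln(461.1097/335.1891) + (0.0380 + 0.5·0.5197²)·1.0975] / (0.5197·√1.0975)
   = [0.318941 + 0.189916] / 0.544446 = 0.934632
d₂ = d₁ − σ√T = 0.934632 − 0.544446 = 0.390186
risk-neutral PD = N(−d₂) = N(-0.390186) = 0.348200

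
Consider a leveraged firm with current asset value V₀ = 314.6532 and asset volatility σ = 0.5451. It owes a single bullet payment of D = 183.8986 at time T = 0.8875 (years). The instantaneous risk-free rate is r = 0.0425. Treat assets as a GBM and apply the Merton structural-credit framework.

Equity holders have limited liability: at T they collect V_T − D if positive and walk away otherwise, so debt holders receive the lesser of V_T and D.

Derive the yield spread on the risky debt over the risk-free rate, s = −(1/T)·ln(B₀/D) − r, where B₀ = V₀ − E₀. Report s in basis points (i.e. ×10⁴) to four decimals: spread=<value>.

d₁ = [ln(V₀/D) + (r + σ²/2)T] / (σ√T)
   = [ln(314.6532/183.8986) + (0.0425 + 0.5·0.5451²)·0.8875] / (0.5451·√0.8875)
   = [0.537087 + 0.169572] / 0.513524 = 1.376098
d₂ = d₁ − σ√T = 1.376098 − 0.513524 = 0.862574
N(d₁) = 0.915604,  N(d₂) = 0.805814,  e^(−rT) = 0.962984
E₀ = V₀·N(d₁) − D·e^(−rT)·N(d₂)
   = 314.6532·0.915604 − 183.8986·0.962984·0.805814 = 145.395095
B₀ = V₀ − E₀ = 314.6532 − 145.395095 = 169.258105
spread = −(1/T)·ln(B₀/D) − r = −(1/0.8875)·ln(169.258105/183.8986) − 0.0425 = 0.05097574
in basis points: 0.05097574 × 10⁴ = 509.7574 bp

spread=509.7574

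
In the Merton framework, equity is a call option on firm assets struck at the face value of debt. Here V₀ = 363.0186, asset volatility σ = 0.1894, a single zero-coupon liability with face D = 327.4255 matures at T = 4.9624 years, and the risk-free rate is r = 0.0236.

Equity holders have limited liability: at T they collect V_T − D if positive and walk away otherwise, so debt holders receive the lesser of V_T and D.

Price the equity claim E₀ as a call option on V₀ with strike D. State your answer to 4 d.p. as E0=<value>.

d₁ = [ln(V₀/D) + (r + σ²/2)T] / (σ√T)
   = [ln(363.0186/327.4255) + (0.0236 + 0.5·0.1894²)·4.9624] / (0.1894·√4.9624)
   = [0.103194 + 0.206119] / 0.421916 = 0.733115
d₂ = d₁ − σ√T = 0.733115 − 0.421916 = 0.311199
N(d₁) = 0.768256,  N(d₂) = 0.622175,  e^(−rT) = 0.889485
E₀ = V₀·N(d₁) − D·e^(−rT)·N(d₂)
   = 363.0186·0.768256 − 327.4255·0.889485·0.622175 = 97.688764

E0=97.6888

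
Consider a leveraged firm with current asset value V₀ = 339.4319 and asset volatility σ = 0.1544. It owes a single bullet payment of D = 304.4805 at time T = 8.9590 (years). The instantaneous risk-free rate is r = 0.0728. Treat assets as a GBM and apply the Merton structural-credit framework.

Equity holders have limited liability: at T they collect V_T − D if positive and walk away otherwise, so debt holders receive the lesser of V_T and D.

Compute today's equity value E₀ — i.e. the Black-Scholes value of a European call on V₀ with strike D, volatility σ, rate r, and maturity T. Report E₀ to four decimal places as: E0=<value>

E0=183.0189

d₁ = [ln(V₀/D) + (r + σ²/2)T] / (σ√T)
   = [ln(339.4319/304.4805) + (0.0728 + 0.5·0.1544²)·8.9590] / (0.1544·√8.9590)
   = [0.108666 + 0.759004] / 0.462144 = 1.877489
d₂ = d₁ − σ√T = 1.877489 − 0.462144 = 1.415346
N(d₁) = 0.969774,  N(d₂) = 0.921516,  e^(−rT) = 0.520891
E₀ = V₀·N(d₁) − D·e^(−rT)·N(d₂)
   = 339.4319·0.969774 − 304.4805·0.520891·0.921516 = 183.018934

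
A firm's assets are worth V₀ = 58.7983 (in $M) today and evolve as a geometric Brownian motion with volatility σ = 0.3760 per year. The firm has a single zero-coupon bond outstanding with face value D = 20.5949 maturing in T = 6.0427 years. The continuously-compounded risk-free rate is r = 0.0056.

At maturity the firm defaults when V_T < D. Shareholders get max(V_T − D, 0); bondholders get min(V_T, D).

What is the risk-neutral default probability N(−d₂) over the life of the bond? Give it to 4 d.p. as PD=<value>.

PD=0.2390

d₁ = [ln(V₀/D) + (r + σ²/2)T] / (σ√T)
   = [ln(58.7983/20.5949) + (0.0056 + 0.5·0.3760²)·6.0427] / (0.3760·√6.0427)
   = [1.049069 + 0.460985] / 0.924280 = 1.633764
d₂ = d₁ − σ√T = 1.633764 − 0.924280 = 0.709485
risk-neutral PD = N(−d₂) = N(-0.709485) = 0.239012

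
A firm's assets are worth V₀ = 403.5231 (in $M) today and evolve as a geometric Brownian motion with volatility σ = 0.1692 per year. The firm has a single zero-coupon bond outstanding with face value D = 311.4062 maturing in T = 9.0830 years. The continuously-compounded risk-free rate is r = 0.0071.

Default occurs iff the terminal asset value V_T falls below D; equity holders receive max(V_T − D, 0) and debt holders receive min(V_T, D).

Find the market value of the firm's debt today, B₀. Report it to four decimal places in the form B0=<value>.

B0=264.5546

d₁ = [ln(V₀/D) + (r + σ²/2)T] / (σ√T)
   = [ln(403.5231/311.4062) + (0.0071 + 0.5·0.1692²)·9.0830] / (0.1692·√9.0830)
   = [0.259136 + 0.194506] / 0.509935 = 0.889607
d₂ = d₁ − σ√T = 0.889607 − 0.509935 = 0.379672
N(d₁) = 0.813161,  N(d₂) = 0.647905,  e^(−rT) = 0.937546
E₀ = V₀·N(d₁) − D·e^(−rT)·N(d₂)
   = 403.5231·0.813161 − 311.4062·0.937546·0.647905 = 138.968483
B₀ = V₀ − E₀ = 403.5231 − 138.968483 = 264.554617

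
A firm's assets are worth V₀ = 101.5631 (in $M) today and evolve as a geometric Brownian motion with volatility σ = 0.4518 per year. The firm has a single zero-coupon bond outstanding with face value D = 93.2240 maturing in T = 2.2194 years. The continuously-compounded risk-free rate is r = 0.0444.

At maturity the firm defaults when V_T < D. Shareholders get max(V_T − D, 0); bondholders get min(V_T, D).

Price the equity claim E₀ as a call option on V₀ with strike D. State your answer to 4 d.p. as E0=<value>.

d₁ = [ln(V₀/D) + (r + σ²/2)T] / (σ√T)
   = [ln(101.5631/93.2240) + (0.0444 + 0.5·0.4518²)·2.2194] / (0.4518·√2.2194)
   = [0.085675 + 0.325057] / 0.673076 = 0.610231
d₂ = d₁ − σ√T = 0.610231 − 0.673076 = -0.062845
N(d₁) = 0.729146,  N(d₂) = 0.474945,  e^(−rT) = 0.906158
E₀ = V₀·N(d₁) − D·e^(−rT)·N(d₂)
   = 101.5631·0.729146 − 93.2240·0.906158·0.474945 = 33.932978

E0=33.9330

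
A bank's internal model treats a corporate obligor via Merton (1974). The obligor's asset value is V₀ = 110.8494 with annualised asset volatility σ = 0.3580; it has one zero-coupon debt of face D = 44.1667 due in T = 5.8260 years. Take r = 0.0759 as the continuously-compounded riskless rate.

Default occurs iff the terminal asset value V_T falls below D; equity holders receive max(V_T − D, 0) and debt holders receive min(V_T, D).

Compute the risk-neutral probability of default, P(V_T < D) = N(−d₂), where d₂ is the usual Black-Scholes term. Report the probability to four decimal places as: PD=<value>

PD=0.1262

d₁ = [ln(V₀/D) + (r + σ²/2)T] / (σ√T)
   = [ln(110.8494/44.1667) + (0.0759 + 0.5·0.3580²)·5.8260] / (0.3580·√5.8260)
   = [0.920201 + 0.815535] / 0.864108 = 2.008702
d₂ = d₁ − σ√T = 2.008702 − 0.864108 = 1.144594
risk-neutral PD = N(−d₂) = N(-1.144594) = 0.126189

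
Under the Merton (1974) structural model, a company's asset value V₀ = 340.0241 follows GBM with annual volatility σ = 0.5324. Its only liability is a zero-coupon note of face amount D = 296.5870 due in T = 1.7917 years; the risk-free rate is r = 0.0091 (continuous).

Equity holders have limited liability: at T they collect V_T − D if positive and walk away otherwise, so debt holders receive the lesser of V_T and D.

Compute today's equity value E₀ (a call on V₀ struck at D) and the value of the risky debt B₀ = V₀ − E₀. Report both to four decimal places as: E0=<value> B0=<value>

d₁ = [ln(V₀/D) + (r + σ²/2)T] / (σ√T)
   = [ln(340.0241/296.5870) + (0.0091 + 0.5·0.5324²)·1.7917] / (0.5324·√1.7917)
   = [0.136676 + 0.270233] / 0.712641 = 0.570987
d₂ = d₁ − σ√T = 0.570987 − 0.712641 = -0.141654
N(d₁) = 0.715996,  N(d₂) = 0.443677,  e^(−rT) = 0.983828
E₀ = V₀·N(d₁) − D·e^(−rT)·N(d₂)
   = 340.0241·0.715996 − 296.5870·0.983828·0.443677 = 113.995158
B₀ = V₀ − E₀ = 340.0241 − 113.995158 = 226.028942

E0=113.9952 B0=226.0289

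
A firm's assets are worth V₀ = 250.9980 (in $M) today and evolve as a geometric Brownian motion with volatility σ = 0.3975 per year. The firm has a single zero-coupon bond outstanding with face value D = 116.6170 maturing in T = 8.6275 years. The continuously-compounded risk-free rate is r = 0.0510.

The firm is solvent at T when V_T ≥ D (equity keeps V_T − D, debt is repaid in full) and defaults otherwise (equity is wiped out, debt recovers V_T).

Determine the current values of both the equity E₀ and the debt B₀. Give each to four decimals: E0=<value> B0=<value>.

E0=187.1312 B0=63.8668

d₁ = [ln(V₀/D) + (r + σ²/2)T] / (σ√T)
   = [ln(250.9980/116.6170) + (0.0510 + 0.5·0.3975²)·8.6275] / (0.3975·√8.6275)
   = [0.766550 + 1.121602] / 1.167561 = 1.617176
d₂ = d₁ − σ√T = 1.617176 − 1.167561 = 0.449615
N(d₁) = 0.947080,  N(d₂) = 0.673506,  e^(−rT) = 0.644035
E₀ = V₀·N(d₁) − D·e^(−rT)·N(d₂)
   = 250.9980·0.947080 − 116.6170·0.644035·0.673506 = 187.131211
B₀ = V₀ − E₀ = 250.9980 − 187.131211 = 63.866789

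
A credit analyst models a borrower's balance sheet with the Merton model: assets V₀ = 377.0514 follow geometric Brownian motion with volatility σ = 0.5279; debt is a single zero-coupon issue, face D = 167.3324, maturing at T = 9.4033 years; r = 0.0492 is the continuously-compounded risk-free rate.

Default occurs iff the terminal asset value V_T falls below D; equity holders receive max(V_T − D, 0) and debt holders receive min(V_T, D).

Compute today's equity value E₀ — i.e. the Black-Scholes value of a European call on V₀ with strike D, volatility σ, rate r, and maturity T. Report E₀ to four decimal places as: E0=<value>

E0=304.5017

d₁ = [ln(V₀/D) + (r + σ²/2)T] / (σ√T)
   = [ln(377.0514/167.3324) + (0.0492 + 0.5·0.5279²)·9.4033] / (0.5279·√9.4033)
   = [0.812399 + 1.772891] / 1.618795 = 1.597046
d₂ = d₁ − σ√T = 1.597046 − 1.618795 = -0.021749
N(d₁) = 0.944872,  N(d₂) = 0.491324,  e^(−rT) = 0.629618
E₀ = V₀·N(d₁) − D·e^(−rT)·N(d₂)
   = 377.0514·0.944872 − 167.3324·0.629618·0.491324 = 304.501735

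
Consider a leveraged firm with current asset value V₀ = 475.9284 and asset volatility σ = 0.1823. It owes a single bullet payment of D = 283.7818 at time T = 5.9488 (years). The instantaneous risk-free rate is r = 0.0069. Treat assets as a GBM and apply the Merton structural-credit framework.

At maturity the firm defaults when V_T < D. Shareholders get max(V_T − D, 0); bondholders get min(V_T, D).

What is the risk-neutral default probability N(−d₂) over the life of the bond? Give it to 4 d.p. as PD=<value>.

PD=0.1508

d₁ = [ln(V₀/D) + (r + σ²/2)T] / (σ√T)
   = [ln(475.9284/283.7818) + (0.0069 + 0.5·0.1823²)·5.9488] / (0.1823·√5.9488)
   = [0.517062 + 0.139896] / 0.444633 = 1.477529
d₂ = d₁ − σ√T = 1.477529 − 0.444633 = 1.032896
risk-neutral PD = N(−d₂) = N(-1.032896) = 0.150826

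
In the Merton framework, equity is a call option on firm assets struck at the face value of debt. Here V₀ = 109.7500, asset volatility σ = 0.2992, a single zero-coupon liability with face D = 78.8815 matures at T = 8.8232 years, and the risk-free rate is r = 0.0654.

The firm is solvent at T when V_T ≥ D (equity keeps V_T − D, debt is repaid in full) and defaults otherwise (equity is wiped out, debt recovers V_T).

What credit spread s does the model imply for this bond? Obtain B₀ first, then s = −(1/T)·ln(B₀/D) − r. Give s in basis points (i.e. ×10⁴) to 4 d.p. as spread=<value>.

d₁ = [ln(V₀/D) + (r + σ²/2)T] / (σ√T)
   = [ln(109.7500/78.8815) + (0.0654 + 0.5·0.2992²)·8.8232] / (0.2992·√8.8232)
   = [0.330258 + 0.971967] / 0.888740 = 1.465249
d₂ = d₁ − σ√T = 1.465249 − 0.888740 = 0.576509
N(d₁) = 0.928573,  N(d₂) = 0.717864,  e^(−rT) = 0.561560
E₀ = V₀·N(d₁) − D·e^(−rT)·N(d₂)
   = 109.7500·0.928573 − 78.8815·0.561560·0.717864 = 70.111939
B₀ = V₀ − E₀ = 109.7500 − 70.111939 = 39.638061
spread = −(1/T)·ln(B₀/D) − r = −(1/8.8232)·ln(39.638061/78.8815) − 0.0654 = 0.01259403
in basis points: 0.01259403 × 10⁴ = 125.9403 bp

spread=125.9403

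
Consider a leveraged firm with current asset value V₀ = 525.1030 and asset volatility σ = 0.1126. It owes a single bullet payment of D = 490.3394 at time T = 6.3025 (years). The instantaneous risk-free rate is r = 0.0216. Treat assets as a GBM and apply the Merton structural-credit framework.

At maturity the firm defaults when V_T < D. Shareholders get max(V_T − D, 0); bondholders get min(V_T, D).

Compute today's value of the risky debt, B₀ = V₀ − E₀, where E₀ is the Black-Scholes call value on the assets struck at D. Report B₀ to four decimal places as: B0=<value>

d₁ = [ln(V₀/D) + (r + σ²/2)T] / (σ√T)
   = [ln(525.1030/490.3394) + (0.0216 + 0.5·0.1126²)·6.3025] / (0.1126·√6.3025)
   = [0.068497 + 0.176088] / 0.282680 = 0.865235
d₂ = d₁ − σ√T = 0.865235 − 0.282680 = 0.582555
N(d₁) = 0.806545,  N(d₂) = 0.719904,  e^(−rT) = 0.872726
E₀ = V₀·N(d₁) − D·e^(−rT)·N(d₂)
   = 525.1030·0.806545 − 490.3394·0.872726·0.719904 = 115.449611
B₀ = V₀ − E₀ = 525.1030 − 115.449611 = 409.653389

B0=409.6534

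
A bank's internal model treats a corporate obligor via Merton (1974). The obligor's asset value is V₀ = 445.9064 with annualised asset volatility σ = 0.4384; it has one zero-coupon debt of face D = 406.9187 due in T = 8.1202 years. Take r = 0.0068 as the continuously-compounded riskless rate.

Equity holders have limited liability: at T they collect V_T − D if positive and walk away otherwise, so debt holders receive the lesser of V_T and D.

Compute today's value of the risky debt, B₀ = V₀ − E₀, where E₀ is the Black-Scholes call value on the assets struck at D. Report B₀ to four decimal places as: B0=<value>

d₁ = [ln(V₀/D) + (r + σ²/2)T] / (σ√T)
   = [ln(445.9064/406.9187) + (0.0068 + 0.5·0.4384²)·8.1202] / (0.4384·√8.1202)
   = [0.091496 + 0.835546] / 1.249263 = 0.742071
d₂ = d₁ − σ√T = 0.742071 − 1.249263 = -0.507192
N(d₁) = 0.770978,  N(d₂) = 0.306010,  e^(−rT) = 0.946279
E₀ = V₀·N(d₁) − D·e^(−rT)·N(d₂)
   = 445.9064·0.770978 − 406.9187·0.946279·0.306010 = 225.952101
B₀ = V₀ − E₀ = 445.9064 − 225.952101 = 219.954299

B0=219.9543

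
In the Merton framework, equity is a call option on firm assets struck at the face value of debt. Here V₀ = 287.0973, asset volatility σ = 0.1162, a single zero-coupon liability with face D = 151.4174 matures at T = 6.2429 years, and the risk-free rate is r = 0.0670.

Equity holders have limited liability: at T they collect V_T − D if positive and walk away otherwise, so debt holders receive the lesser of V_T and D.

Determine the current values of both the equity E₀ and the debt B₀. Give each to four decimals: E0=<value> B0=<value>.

E0=187.4387 B0=99.6586

d₁ = [ln(V₀/D) + (r + σ²/2)T] / (σ√T)
   = [ln(287.0973/151.4174) + (0.0670 + 0.5·0.1162²)·6.2429] / (0.1162·√6.2429)
   = [0.639781 + 0.460421] / 0.290335 = 3.789425
d₂ = d₁ − σ√T = 3.789425 − 0.290335 = 3.499090
N(d₁) = 0.999925,  N(d₂) = 0.999767,  e^(−rT) = 0.658182
E₀ = V₀·N(d₁) − D·e^(−rT)·N(d₂)
   = 287.0973·0.999925 − 151.4174·0.658182·0.999767 = 187.438731
B₀ = V₀ − E₀ = 287.0973 − 187.438731 = 99.658569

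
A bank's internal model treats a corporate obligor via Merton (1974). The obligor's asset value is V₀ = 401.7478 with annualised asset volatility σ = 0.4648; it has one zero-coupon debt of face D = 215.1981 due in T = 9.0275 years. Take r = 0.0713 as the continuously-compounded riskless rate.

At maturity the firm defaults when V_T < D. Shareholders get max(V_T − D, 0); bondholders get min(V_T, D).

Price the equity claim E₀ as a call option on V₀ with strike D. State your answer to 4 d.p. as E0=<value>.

d₁ = [ln(V₀/D) + (r + σ²/2)T] / (σ√T)
   = [ln(401.7478/215.1981) + (0.0713 + 0.5·0.4648²)·9.0275] / (0.4648·√9.0275)
   = [0.624266 + 1.618807] / 1.396529 = 1.606177
d₂ = d₁ − σ√T = 1.606177 − 1.396529 = 0.209648
N(d₁) = 0.945883,  N(d₂) = 0.583029,  e^(−rT) = 0.525366
E₀ = V₀·N(d₁) − D·e^(−rT)·N(d₂)
   = 401.7478·0.945883 − 215.1981·0.525366·0.583029 = 314.090305

E0=314.0903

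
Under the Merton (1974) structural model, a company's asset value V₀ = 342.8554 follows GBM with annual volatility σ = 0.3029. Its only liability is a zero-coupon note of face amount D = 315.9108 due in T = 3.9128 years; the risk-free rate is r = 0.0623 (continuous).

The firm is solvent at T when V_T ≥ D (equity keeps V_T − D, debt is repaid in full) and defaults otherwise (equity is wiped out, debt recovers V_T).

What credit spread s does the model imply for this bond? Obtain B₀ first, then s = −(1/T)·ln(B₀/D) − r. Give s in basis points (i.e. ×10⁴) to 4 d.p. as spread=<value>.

d₁ = [ln(V₀/D) + (r + σ²/2)T] / (σ√T)
   = [ln(342.8554/315.9108) + (0.0623 + 0.5·0.3029²)·3.9128] / (0.3029·√3.9128)
   = [0.081849 + 0.423264] / 0.599160 = 0.843035
d₂ = d₁ − σ√T = 0.843035 − 0.599160 = 0.243874
N(d₁) = 0.800395,  N(d₂) = 0.596336,  e^(−rT) = 0.783670
E₀ = V₀·N(d₁) − D·e^(−rT)·N(d₂)
   = 342.8554·0.800395 − 315.9108·0.783670·0.596336 = 126.785166
B₀ = V₀ − E₀ = 342.8554 − 126.785166 = 216.070234
spread = −(1/T)·ln(B₀/D) − r = −(1/3.9128)·ln(216.070234/315.9108) − 0.0623 = 0.03478045
in basis points: 0.03478045 × 10⁴ = 347.8045 bp

spread=347.8045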